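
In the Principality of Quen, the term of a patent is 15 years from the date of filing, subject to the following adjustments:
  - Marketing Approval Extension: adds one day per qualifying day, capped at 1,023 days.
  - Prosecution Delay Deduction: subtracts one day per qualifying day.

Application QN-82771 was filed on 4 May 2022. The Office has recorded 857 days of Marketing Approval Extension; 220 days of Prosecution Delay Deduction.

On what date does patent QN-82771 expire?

2039-01-31

Base term: filing date + 15 years → 4 May 2037.
Marketing Approval Extension: 857 days (within the 1023-day cap) → +857 days → 8 September 2039.
Prosecution Delay Deduction: −220 days → 31 January 2039.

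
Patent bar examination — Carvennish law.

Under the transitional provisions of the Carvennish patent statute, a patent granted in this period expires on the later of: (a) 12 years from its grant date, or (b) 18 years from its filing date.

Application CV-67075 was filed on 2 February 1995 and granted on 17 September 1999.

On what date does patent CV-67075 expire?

(a) grant + 12 years → 17 September 2011.
(b) filing + 18 years → 2 February 2013.
Later of the two: 2 February 2013.

February 2, 2013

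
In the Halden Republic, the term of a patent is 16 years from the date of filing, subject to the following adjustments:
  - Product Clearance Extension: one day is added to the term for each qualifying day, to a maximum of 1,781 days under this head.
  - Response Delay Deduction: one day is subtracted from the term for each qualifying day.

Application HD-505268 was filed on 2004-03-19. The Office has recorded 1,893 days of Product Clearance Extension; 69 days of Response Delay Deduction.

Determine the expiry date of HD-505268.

Base term: filing date + 16 years → 19 March 2020.
Product Clearance Extension: 1893 days claimed exceeds the 1781-day cap, so +1781 days → 2 February 2025.
Response Delay Deduction: −69 days → 25 November 2024.

2024-11-25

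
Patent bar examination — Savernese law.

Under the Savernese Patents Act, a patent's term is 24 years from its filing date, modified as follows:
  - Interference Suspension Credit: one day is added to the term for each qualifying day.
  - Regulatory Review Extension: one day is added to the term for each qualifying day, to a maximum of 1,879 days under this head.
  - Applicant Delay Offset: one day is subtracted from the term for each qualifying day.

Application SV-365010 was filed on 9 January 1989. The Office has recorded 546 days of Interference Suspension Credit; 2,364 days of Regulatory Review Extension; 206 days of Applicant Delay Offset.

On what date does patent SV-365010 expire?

Base term: filing date + 24 years → 9 January 2013.
Interference Suspension Credit: +546 days → 9 July 2014.
Regulatory Review Extension: 2364 days claimed exceeds the 1879-day cap, so +1879 days → 31 August 2019.
Applicant Delay Offset: −206 days → 6 February 2019.

February 6, 2019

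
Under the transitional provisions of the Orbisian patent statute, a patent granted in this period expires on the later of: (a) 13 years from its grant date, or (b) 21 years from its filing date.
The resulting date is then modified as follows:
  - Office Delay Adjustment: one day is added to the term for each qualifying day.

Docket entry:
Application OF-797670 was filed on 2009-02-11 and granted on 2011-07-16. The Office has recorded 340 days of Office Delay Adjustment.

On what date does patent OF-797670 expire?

January 17, 2031

(a) grant + 13 years → 16 July 2024.
(b) filing + 21 years → 11 February 2030.
Later of the two: 11 February 2030.
Office Delay Adjustment: +340 days → 17 January 2031.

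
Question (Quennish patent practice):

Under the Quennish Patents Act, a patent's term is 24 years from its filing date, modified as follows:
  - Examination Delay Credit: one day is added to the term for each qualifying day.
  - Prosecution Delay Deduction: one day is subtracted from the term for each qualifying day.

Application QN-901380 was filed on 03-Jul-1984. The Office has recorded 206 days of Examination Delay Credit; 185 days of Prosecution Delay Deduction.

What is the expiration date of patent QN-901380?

Base term: filing date + 24 years → 3 July 2008.
Examination Delay Credit: +206 days → 25 January 2009.
Prosecution Delay Deduction: −185 days → 24 July 2008.

2008-07-24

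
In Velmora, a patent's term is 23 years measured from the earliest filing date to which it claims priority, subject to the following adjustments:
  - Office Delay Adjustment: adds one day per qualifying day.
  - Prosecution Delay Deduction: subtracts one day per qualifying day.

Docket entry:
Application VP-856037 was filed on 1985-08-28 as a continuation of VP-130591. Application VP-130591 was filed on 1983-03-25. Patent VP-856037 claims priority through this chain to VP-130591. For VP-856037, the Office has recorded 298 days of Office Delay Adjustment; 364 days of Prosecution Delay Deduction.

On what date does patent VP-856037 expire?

2006-01-18

Earliest priority filing: 25 March 1983.
Base term: 25 March 1983 + 23 years → 25 March 2006.
Office Delay Adjustment: +298 days → 17 January 2007.
Prosecution Delay Deduction: −364 days → 18 January 2006.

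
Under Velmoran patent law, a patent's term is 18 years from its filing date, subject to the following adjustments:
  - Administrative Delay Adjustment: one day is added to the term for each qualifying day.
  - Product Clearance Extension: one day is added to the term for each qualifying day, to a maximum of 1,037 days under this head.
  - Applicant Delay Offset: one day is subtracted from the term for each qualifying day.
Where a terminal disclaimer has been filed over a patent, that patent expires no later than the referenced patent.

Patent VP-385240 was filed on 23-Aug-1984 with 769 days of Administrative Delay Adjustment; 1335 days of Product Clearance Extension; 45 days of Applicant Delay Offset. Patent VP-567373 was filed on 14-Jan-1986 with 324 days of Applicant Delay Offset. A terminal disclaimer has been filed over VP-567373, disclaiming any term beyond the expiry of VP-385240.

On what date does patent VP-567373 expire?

2003-02-24

Natural term of VP-567373:
  Base: filing + 18 years → 14 January 2004.
  Applicant Delay Offset: −324 days → 24 February 2003.
Expiry of referenced patent VP-385240:
  Base: filing + 18 years → 23 August 2002.
  Administrative Delay Adjustment: +769 days → 30 September 2004.
  Product Clearance Extension: 1335 days claimed exceeds the 1037-day cap, so +1037 days → 3 August 2007.
  Applicant Delay Offset: −45 days → 19 June 2007.
Terminal disclaimer: VP-567373 expires on the earlier of 24 February 2003 and 19 June 2007.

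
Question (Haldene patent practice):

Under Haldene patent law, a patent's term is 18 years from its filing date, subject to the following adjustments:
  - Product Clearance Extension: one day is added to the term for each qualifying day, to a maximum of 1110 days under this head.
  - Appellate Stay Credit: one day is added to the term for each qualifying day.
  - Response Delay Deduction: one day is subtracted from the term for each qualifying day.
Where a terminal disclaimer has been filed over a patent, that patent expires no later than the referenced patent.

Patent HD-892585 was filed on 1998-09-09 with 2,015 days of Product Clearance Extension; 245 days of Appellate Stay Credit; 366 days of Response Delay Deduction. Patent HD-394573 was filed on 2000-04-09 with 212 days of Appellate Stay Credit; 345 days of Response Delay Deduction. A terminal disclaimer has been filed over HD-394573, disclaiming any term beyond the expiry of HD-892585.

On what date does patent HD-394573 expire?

Natural term of HD-394573:
  Base: filing + 18 years → 9 April 2018.
  Appellate Stay Credit: +212 days → 7 November 2018.
  Response Delay Deduction: −345 days → 27 November 2017.
Expiry of referenced patent HD-892585:
  Base: filing + 18 years → 9 September 2016.
  Product Clearance Extension: 2015 days claimed exceeds the 1110-day cap, so +1110 days → 24 September 2019.
  Appellate Stay Credit: +245 days → 26 May 2020.
  Response Delay Deduction: −366 days → 26 May 2019.
Terminal disclaimer: HD-394573 expires on the earlier of 27 November 2017 and 26 May 2019.

2017-11-27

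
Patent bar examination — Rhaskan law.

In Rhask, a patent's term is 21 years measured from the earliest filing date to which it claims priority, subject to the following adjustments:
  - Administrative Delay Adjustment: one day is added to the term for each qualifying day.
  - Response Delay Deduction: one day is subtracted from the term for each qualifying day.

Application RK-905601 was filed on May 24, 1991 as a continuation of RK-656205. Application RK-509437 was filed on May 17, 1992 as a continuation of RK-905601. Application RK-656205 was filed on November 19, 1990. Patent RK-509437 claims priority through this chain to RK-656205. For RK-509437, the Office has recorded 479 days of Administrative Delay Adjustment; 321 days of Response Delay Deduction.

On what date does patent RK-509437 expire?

2012-04-25

Earliest priority filing: 19 November 1990.
Base term: 19 November 1990 + 21 years → 19 November 2011.
Administrative Delay Adjustment: +479 days → 12 March 2013.
Response Delay Deduction: −321 days → 25 April 2012.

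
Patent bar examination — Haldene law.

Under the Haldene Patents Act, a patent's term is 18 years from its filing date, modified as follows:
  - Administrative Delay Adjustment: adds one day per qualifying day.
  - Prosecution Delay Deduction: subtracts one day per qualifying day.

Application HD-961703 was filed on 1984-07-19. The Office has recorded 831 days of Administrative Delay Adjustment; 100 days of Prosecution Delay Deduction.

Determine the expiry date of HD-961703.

July 19, 2004

Base term: filing date + 18 years → 19 July 2002.
Administrative Delay Adjustment: +831 days → 27 October 2004.
Prosecution Delay Deduction: −100 days → 19 July 2004.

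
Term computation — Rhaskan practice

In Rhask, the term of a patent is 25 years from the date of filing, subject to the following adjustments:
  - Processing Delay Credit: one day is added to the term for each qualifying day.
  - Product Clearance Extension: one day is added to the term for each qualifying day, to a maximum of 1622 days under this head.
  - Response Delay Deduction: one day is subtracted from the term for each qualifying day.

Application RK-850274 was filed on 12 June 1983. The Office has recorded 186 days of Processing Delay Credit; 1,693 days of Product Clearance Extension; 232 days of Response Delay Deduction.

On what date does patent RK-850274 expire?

Base term: filing date + 25 years → 12 June 2008.
Processing Delay Credit: +186 days → 15 December 2008.
Product Clearance Extension: 1693 days claimed exceeds the 1622-day cap, so +1622 days → 25 May 2013.
Response Delay Deduction: −232 days → 5 October 2012.

October 5, 2012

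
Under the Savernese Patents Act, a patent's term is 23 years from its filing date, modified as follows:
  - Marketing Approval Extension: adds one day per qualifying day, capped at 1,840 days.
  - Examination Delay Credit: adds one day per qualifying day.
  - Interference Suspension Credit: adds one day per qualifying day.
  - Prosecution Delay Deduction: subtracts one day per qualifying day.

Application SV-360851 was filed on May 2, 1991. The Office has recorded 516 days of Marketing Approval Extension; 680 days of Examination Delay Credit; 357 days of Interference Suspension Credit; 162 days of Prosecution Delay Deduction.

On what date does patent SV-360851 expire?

February 21, 2018

Base term: filing date + 23 years → 2 May 2014.
Marketing Approval Extension: 516 days (within the 1840-day cap) → +516 days → 30 September 2015.
Examination Delay Credit: +680 days → 10 August 2017.
Interference Suspension Credit: +357 days → 2 August 2018.
Prosecution Delay Deduction: −162 days → 21 February 2018.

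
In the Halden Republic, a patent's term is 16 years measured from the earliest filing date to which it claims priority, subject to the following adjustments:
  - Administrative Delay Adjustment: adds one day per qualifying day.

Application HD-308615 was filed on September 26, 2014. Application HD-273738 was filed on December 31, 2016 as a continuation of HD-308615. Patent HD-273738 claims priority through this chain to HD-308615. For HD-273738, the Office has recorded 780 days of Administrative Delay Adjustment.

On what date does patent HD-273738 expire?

November 14, 2032

Earliest priority filing: 26 September 2014.
Base term: 26 September 2014 + 16 years → 26 September 2030.
Administrative Delay Adjustment: +780 days → 14 November 2032.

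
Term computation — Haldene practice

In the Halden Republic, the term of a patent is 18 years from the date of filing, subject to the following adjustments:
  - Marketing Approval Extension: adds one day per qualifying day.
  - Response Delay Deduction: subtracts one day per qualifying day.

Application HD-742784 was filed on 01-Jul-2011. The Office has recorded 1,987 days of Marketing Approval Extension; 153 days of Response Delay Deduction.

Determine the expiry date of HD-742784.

July 9, 2034

Base term: filing date + 18 years → 1 July 2029.
Marketing Approval Extension: +1987 days → 9 December 2034.
Response Delay Deduction: −153 days → 9 July 2034.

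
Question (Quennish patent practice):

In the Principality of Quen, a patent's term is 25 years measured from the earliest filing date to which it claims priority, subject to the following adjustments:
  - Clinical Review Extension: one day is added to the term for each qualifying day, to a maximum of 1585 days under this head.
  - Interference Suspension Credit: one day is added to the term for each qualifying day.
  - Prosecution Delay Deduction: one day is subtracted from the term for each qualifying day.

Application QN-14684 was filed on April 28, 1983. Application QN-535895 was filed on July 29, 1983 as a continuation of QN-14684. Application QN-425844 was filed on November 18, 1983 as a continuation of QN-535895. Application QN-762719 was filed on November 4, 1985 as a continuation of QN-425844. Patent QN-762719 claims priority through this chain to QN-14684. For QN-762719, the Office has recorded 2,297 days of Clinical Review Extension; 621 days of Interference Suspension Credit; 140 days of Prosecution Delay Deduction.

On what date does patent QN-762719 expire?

Earliest priority filing: 28 April 1983.
Base term: 28 April 1983 + 25 years → 28 April 2008.
Clinical Review Extension: 2297 days claimed exceeds the 1585-day cap, so +1585 days → 30 August 2012.
Interference Suspension Credit: +621 days → 13 May 2014.
Prosecution Delay Deduction: −140 days → 24 December 2013.

2013-12-24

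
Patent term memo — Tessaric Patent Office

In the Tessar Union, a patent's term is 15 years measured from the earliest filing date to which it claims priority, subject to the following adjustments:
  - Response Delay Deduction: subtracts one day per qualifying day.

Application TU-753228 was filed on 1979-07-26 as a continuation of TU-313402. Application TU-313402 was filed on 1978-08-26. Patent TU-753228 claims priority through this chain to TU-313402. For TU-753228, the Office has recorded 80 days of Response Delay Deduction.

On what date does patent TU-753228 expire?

June 7, 1993

Earliest priority filing: 26 August 1978.
Base term: 26 August 1978 + 15 years → 26 August 1993.
Response Delay Deduction: −80 days → 7 June 1993.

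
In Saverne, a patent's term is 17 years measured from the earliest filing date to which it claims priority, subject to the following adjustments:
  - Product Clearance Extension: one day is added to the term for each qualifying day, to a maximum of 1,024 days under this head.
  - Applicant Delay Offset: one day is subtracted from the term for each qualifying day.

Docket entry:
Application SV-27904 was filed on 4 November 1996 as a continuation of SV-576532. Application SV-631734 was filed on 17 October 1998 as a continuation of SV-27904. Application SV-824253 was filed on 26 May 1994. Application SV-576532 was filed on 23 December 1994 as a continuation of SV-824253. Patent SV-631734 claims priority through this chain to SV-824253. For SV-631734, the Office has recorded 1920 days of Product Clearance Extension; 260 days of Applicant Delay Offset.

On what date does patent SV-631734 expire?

June 28, 2013

Earliest priority filing: 26 May 1994.
Base term: 26 May 1994 + 17 years → 26 May 2011.
Product Clearance Extension: 1920 days claimed exceeds the 1024-day cap, so +1024 days → 15 March 2014.
Applicant Delay Offset: −260 days → 28 June 2013.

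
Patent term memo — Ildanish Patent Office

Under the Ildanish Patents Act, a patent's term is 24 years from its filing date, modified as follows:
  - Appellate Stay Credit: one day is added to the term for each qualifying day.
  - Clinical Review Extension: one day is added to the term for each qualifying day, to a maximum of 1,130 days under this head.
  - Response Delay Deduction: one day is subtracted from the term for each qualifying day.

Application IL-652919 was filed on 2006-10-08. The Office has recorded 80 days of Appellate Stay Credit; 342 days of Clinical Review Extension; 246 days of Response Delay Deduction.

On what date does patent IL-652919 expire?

April 2, 2031

Base term: filing date + 24 years → 8 October 2030.
Appellate Stay Credit: +80 days → 27 December 2030.
Clinical Review Extension: 342 days (within the 1130-day cap) → +342 days → 4 December 2031.
Response Delay Deduction: −246 days → 2 April 2031.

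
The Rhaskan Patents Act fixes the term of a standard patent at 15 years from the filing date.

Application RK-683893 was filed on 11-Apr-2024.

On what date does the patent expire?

Filing date + 15 years → 11 April 2039.

April 11, 2039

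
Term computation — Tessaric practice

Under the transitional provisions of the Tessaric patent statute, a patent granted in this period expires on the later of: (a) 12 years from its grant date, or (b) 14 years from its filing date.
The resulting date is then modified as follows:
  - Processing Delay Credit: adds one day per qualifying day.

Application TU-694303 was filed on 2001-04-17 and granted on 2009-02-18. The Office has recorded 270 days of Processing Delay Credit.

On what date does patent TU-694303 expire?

November 15, 2021

(a) grant + 12 years → 18 February 2021.
(b) filing + 14 years → 17 April 2015.
Later of the two: 18 February 2021.
Processing Delay Credit: +270 days → 15 November 2021.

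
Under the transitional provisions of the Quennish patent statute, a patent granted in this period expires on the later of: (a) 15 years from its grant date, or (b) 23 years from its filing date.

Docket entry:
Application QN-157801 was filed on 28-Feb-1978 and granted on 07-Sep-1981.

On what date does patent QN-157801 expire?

(a) grant + 15 years → 7 September 1996.
(b) filing + 23 years → 28 February 2001.
Later of the two: 28 February 2001.

2001-02-28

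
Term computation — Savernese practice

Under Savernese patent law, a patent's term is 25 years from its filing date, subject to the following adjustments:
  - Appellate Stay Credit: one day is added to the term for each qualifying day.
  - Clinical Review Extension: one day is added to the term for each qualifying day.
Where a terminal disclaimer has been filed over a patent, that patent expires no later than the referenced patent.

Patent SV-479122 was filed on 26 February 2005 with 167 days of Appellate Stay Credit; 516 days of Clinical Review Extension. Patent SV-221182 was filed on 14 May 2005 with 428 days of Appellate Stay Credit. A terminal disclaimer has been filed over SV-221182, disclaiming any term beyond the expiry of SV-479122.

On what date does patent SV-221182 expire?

July 16, 2031

Natural term of SV-221182:
  Base: filing + 25 years → 14 May 2030.
  Appellate Stay Credit: +428 days → 16 July 2031.
Expiry of referenced patent SV-479122:
  Base: filing + 25 years → 26 February 2030.
  Appellate Stay Credit: +167 days → 12 August 2030.
  Clinical Review Extension: +516 days → 10 January 2032.
Terminal disclaimer: SV-221182 expires on the earlier of 16 July 2031 and 10 January 2032.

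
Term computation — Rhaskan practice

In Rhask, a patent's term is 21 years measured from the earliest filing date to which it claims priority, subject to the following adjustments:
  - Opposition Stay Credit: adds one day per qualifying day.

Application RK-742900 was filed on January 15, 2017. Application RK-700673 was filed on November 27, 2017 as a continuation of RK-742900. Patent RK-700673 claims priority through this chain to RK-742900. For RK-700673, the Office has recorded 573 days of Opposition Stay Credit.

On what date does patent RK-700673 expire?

August 11, 2039

Earliest priority filing: 15 January 2017.
Base term: 15 January 2017 + 21 years → 15 January 2038.
Opposition Stay Credit: +573 days → 11 August 2039.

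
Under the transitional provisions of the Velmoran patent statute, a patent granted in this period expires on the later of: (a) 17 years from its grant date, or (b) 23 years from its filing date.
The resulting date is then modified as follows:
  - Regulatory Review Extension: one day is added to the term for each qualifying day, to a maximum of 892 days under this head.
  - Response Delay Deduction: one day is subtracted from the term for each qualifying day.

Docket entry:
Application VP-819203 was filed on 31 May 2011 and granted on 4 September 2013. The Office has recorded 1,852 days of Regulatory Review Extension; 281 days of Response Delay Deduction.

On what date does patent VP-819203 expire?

February 1, 2036

(a) grant + 17 years → 4 September 2030.
(b) filing + 23 years → 31 May 2034.
Later of the two: 31 May 2034.
Regulatory Review Extension: 1852 days claimed exceeds the 892-day cap, so +892 days → 8 November 2036.
Response Delay Deduction: −281 days → 1 February 2036.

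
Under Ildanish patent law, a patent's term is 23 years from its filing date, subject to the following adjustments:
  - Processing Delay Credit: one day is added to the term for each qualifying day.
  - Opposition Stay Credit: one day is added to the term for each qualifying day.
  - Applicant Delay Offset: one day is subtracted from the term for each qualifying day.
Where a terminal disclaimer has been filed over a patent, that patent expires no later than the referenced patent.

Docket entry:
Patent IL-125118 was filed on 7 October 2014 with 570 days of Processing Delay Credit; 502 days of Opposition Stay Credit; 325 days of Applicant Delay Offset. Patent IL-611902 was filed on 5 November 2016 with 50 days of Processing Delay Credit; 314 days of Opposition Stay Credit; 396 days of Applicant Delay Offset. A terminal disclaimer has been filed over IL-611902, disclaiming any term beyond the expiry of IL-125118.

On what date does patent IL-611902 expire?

Natural term of IL-611902:
  Base: filing + 23 years → 5 November 2039.
  Processing Delay Credit: +50 days → 25 December 2039.
  Opposition Stay Credit: +314 days → 3 November 2040.
  Applicant Delay Offset: −396 days → 4 October 2039.
Expiry of referenced patent IL-125118:
  Base: filing + 23 years → 7 October 2037.
  Processing Delay Credit: +570 days → 30 April 2039.
  Opposition Stay Credit: +502 days → 13 September 2040.
  Applicant Delay Offset: −325 days → 24 October 2039.
Terminal disclaimer: IL-611902 expires on the earlier of 4 October 2039 and 24 October 2039.

October 4, 2039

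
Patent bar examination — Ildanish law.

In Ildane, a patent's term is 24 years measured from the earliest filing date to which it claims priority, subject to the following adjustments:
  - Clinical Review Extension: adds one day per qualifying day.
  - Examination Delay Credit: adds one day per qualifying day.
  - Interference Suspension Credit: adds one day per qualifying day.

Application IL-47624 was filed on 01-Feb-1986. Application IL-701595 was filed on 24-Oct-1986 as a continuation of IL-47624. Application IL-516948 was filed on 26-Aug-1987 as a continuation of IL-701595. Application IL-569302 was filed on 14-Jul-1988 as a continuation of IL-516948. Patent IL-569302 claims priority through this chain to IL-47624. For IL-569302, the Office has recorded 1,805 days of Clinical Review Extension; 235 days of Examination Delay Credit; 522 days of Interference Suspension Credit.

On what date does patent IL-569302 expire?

2017-02-06

Earliest priority filing: 1 February 1986.
Base term: 1 February 1986 + 24 years → 1 February 2010.
Clinical Review Extension: +1805 days → 11 January 2015.
Examination Delay Credit: +235 days → 3 September 2015.
Interference Suspension Credit: +522 days → 6 February 2017.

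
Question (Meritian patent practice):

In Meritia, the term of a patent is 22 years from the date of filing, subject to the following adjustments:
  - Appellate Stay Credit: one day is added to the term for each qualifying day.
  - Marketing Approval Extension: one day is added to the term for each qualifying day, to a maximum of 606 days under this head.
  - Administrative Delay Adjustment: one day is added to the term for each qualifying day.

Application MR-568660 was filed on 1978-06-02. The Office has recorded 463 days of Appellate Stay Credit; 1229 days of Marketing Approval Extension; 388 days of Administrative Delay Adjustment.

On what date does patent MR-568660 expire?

Base term: filing date + 22 years → 2 June 2000.
Appellate Stay Credit: +463 days → 8 September 2001.
Marketing Approval Extension: 1229 days claimed exceeds the 606-day cap, so +606 days → 7 May 2003.
Administrative Delay Adjustment: +388 days → 29 May 2004.

May 29, 2004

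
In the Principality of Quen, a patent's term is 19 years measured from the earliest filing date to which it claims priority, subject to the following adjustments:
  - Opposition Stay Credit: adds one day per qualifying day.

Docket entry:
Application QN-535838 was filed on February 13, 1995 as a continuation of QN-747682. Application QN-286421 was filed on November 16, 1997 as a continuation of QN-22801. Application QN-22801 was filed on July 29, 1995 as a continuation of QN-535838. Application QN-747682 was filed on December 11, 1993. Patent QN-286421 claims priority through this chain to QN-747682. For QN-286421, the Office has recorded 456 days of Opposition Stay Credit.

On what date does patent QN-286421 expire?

March 12, 2014

Earliest priority filing: 11 December 1993.
Base term: 11 December 1993 + 19 years → 11 December 2012.
Opposition Stay Credit: +456 days → 12 March 2014.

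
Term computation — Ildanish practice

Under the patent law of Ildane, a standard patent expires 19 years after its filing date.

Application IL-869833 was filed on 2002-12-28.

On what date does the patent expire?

Filing date + 19 years → 28 December 2021.

2021-12-28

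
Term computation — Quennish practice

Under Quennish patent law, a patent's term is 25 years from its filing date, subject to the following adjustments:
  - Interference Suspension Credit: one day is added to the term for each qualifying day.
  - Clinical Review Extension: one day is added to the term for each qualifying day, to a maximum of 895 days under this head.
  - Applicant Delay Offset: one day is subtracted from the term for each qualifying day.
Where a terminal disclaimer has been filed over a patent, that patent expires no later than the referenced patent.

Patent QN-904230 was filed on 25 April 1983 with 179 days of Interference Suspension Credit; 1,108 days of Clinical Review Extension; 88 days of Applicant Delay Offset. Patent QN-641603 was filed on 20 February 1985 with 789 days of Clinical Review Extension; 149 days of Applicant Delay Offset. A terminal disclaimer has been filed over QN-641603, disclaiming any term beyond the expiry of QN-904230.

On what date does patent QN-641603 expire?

January 6, 2011

Natural term of QN-641603:
  Base: filing + 25 years → 20 February 2010.
  Clinical Review Extension: 789 days (within the 895-day cap) → +789 days → 19 April 2012.
  Applicant Delay Offset: −149 days → 22 November 2011.
Expiry of referenced patent QN-904230:
  Base: filing + 25 years → 25 April 2008.
  Interference Suspension Credit: +179 days → 21 October 2008.
  Clinical Review Extension: 1108 days claimed exceeds the 895-day cap, so +895 days → 4 April 2011.
  Applicant Delay Offset: −88 days → 6 January 2011.
Terminal disclaimer: QN-641603 expires on the earlier of 22 November 2011 and 6 January 2011.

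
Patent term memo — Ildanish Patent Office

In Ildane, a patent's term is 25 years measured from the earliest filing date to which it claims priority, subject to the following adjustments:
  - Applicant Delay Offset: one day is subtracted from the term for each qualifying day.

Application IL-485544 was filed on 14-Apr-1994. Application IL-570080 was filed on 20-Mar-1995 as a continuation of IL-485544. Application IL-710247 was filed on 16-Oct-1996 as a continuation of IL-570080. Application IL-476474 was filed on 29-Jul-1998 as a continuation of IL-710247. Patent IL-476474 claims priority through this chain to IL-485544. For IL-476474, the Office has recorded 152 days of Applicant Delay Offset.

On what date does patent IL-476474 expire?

Earliest priority filing: 14 April 1994.
Base term: 14 April 1994 + 25 years → 14 April 2019.
Applicant Delay Offset: −152 days → 13 November 2018.

November 13, 2018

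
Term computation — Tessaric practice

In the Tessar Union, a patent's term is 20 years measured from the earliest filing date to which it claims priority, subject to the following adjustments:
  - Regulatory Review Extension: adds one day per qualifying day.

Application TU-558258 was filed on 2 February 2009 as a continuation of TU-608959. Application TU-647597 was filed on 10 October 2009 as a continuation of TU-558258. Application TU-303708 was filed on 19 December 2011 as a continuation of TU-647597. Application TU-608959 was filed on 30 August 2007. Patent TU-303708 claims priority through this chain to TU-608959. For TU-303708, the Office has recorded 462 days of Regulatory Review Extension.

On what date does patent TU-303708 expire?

Earliest priority filing: 30 August 2007.
Base term: 30 August 2007 + 20 years → 30 August 2027.
Regulatory Review Extension: +462 days → 4 December 2028.

2028-12-04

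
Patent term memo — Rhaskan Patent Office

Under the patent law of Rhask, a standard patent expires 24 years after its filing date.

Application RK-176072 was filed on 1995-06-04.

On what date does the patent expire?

Filing date + 24 years → 4 June 2019.

2019-06-04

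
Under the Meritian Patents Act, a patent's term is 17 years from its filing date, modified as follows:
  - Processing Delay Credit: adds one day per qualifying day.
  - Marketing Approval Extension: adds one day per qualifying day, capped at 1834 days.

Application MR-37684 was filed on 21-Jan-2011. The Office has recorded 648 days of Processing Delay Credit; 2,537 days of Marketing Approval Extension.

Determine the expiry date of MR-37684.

November 7, 2034

Base term: filing date + 17 years → 21 January 2028.
Processing Delay Credit: +648 days → 30 October 2029.
Marketing Approval Extension: 2537 days claimed exceeds the 1834-day cap, so +1834 days → 7 November 2034.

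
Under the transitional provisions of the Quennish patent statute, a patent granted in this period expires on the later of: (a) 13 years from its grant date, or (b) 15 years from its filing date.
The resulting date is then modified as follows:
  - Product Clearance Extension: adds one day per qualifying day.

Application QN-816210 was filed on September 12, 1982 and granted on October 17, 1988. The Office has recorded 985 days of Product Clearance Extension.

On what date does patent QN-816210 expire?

(a) grant + 13 years → 17 October 2001.
(b) filing + 15 years → 12 September 1997.
Later of the two: 17 October 2001.
Product Clearance Extension: +985 days → 28 June 2004.

June 28, 2004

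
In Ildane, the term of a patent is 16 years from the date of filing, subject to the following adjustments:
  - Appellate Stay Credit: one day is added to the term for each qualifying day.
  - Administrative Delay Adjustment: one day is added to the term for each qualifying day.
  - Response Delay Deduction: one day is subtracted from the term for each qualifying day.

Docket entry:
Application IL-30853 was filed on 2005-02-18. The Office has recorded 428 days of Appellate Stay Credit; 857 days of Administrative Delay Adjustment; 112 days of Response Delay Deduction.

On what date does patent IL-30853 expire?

Base term: filing date + 16 years → 18 February 2021.
Appellate Stay Credit: +428 days → 22 April 2022.
Administrative Delay Adjustment: +857 days → 26 August 2024.
Response Delay Deduction: −112 days → 6 May 2024.

2024-05-06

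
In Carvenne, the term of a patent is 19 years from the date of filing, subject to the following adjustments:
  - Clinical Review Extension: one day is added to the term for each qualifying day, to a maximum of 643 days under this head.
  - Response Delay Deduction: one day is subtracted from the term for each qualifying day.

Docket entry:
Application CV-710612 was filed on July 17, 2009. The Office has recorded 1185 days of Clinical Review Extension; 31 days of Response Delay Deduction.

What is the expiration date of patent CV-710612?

2030-03-21

Base term: filing date + 19 years → 17 July 2028.
Clinical Review Extension: 1185 days claimed exceeds the 643-day cap, so +643 days → 21 April 2030.
Response Delay Deduction: −31 days → 21 March 2030.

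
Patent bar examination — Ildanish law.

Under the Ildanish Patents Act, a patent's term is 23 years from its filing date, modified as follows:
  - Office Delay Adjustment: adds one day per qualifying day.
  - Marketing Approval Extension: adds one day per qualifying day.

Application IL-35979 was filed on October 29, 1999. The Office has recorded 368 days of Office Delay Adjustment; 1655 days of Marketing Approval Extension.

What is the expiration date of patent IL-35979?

2028-05-13

Base term: filing date + 23 years → 29 October 2022.
Office Delay Adjustment: +368 days → 1 November 2023.
Marketing Approval Extension: +1655 days → 13 May 2028.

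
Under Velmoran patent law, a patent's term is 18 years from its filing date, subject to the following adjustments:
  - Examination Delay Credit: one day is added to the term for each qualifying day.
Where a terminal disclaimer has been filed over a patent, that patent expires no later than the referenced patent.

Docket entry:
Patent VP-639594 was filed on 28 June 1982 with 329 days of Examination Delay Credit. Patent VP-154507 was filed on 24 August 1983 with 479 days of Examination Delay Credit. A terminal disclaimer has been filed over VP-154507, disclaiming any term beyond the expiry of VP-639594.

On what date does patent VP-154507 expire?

May 23, 2001

Natural term of VP-154507:
  Base: filing + 18 years → 24 August 2001.
  Examination Delay Credit: +479 days → 16 December 2002.
Expiry of referenced patent VP-639594:
  Base: filing + 18 years → 28 June 2000.
  Examination Delay Credit: +329 days → 23 May 2001.
Terminal disclaimer: VP-154507 expires on the earlier of 16 December 2002 and 23 May 2001.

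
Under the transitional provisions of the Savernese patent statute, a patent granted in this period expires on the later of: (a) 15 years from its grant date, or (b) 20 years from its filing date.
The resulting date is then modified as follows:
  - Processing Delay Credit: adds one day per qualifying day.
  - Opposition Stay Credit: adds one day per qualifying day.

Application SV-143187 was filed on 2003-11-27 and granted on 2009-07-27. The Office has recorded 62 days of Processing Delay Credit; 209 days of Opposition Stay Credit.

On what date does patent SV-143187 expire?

2025-04-24

(a) grant + 15 years → 27 July 2024.
(b) filing + 20 years → 27 November 2023.
Later of the two: 27 July 2024.
Processing Delay Credit: +62 days → 27 September 2024.
Opposition Stay Credit: +209 days → 24 April 2025.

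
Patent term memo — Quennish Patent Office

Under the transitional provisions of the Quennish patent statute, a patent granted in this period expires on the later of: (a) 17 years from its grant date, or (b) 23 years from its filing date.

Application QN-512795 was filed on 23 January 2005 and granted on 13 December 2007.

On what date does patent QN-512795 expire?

(a) grant + 17 years → 13 December 2024.
(b) filing + 23 years → 23 January 2028.
Later of the two: 23 January 2028.

January 23, 2028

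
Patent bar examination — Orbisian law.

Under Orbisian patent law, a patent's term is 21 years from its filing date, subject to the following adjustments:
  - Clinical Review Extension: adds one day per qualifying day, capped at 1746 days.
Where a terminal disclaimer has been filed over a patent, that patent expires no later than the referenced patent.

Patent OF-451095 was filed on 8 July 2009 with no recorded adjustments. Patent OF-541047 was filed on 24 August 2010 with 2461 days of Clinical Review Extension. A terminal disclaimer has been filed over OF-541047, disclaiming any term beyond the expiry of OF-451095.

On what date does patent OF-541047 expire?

Natural term of OF-541047:
  Base: filing + 21 years → 24 August 2031.
  Clinical Review Extension: 2461 days claimed exceeds the 1746-day cap, so +1746 days → 4 June 2036.
Expiry of referenced patent OF-451095:
  Base: filing + 21 years → 8 July 2030.
Terminal disclaimer: OF-541047 expires on the earlier of 4 June 2036 and 8 July 2030.

July 8, 2030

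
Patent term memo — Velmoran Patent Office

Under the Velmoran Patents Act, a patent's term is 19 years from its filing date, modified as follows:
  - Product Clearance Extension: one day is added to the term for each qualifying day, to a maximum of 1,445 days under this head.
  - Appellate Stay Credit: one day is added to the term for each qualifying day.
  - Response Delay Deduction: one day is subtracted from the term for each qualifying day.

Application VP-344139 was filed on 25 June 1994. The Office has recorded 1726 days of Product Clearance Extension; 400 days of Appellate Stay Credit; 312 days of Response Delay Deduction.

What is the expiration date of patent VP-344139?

2017-09-05

Base term: filing date + 19 years → 25 June 2013.
Product Clearance Extension: 1726 days claimed exceeds the 1445-day cap, so +1445 days → 9 June 2017.
Appellate Stay Credit: +400 days → 14 July 2018.
Response Delay Deduction: −312 days → 5 September 2017.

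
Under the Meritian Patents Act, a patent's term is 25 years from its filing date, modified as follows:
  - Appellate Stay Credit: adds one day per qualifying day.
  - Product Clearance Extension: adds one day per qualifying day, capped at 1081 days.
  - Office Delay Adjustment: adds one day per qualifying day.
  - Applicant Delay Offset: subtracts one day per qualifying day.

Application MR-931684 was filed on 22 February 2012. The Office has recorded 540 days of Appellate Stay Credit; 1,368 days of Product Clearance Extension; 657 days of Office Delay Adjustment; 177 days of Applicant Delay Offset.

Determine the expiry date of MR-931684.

November 24, 2042

Base term: filing date + 25 years → 22 February 2037.
Appellate Stay Credit: +540 days → 16 August 2038.
Product Clearance Extension: 1368 days claimed exceeds the 1081-day cap, so +1081 days → 1 August 2041.
Office Delay Adjustment: +657 days → 20 May 2043.
Applicant Delay Offset: −177 days → 24 November 2042.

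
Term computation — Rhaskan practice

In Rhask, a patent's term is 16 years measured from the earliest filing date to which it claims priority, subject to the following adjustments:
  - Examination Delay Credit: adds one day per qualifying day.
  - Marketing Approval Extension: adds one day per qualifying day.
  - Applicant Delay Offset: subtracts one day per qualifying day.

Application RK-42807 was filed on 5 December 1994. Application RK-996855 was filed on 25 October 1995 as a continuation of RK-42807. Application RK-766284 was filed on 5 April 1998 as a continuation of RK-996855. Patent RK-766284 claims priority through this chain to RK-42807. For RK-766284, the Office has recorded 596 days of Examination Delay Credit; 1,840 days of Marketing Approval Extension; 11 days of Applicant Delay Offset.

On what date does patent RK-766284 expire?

Earliest priority filing: 5 December 1994.
Base term: 5 December 1994 + 16 years → 5 December 2010.
Examination Delay Credit: +596 days → 23 July 2012.
Marketing Approval Extension: +1840 days → 6 August 2017.
Applicant Delay Offset: −11 days → 26 July 2017.

2017-07-26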